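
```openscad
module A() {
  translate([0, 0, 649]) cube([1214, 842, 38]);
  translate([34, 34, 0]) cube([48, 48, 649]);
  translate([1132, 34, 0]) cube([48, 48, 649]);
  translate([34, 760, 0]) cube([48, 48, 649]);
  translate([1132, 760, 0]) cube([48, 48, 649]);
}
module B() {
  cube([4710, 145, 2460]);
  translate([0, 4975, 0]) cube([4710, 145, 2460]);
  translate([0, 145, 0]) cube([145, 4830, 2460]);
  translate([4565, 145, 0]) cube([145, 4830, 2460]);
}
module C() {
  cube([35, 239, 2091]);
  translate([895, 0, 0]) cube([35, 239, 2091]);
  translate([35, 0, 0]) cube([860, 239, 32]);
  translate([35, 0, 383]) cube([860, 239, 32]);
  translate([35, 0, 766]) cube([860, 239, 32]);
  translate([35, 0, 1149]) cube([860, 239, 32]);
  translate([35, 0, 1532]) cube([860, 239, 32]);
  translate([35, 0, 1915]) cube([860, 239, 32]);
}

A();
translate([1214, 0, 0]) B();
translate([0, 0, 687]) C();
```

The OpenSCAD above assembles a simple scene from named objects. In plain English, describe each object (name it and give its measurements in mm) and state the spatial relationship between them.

A is a table with a 1214×842 mm rectangular top, 38 mm thick, top surface at z = 687 mm, supported by four 48×48 mm square legs, each inset 34 mm from the nearest pair of top edges, running from the floor.

B is a box-shaped house frame (walls only): outside footprint 4710×5120 mm, wall height 2460 mm, wall thickness 145 mm. The two y-facing walls run the full x-width; the two x-facing walls fit between the inner faces of the y-facing walls.

C is a bookshelf 930 mm wide overall, 239 mm deep and 2091 mm tall. The two sides are 35 mm thick vertical panels. 6 horizontal shelves of 32 mm thickness span between the inner faces of the sides; the lowest shelf sits on the floor and shelves are stacked with a clear vertical gap of 351 mm between each pair.

The house frame is against the table's +x side, with their −y faces flush. The bookshelf is on top of the table.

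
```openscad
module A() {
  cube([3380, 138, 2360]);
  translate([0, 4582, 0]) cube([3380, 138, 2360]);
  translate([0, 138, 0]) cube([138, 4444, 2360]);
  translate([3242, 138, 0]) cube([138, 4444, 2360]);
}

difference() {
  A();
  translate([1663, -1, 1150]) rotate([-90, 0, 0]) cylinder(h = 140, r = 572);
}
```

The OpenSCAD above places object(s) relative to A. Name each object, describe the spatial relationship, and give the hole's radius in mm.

A is a house frame. The house frame has a circular hole through its front wall. The hole's radius is 572 mm.

The subtracted cylinder has r = 572 mm.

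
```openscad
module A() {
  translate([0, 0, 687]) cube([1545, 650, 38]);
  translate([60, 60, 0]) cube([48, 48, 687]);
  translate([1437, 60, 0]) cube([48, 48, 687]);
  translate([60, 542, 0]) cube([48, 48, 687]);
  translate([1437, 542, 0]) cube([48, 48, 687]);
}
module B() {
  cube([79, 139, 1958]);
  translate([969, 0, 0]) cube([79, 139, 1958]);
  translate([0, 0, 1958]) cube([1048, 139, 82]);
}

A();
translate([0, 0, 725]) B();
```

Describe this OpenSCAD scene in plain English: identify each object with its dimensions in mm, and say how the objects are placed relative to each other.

A is a table with a 1545×650 mm rectangular top, 38 mm thick, top surface at z = 725 mm, supported by four 48×48 mm square legs, each inset 60 mm from the nearest pair of top edges, running from the floor.

B is a door frame. The clear opening is 890 mm wide and 1958 mm high. Two 79 mm wide jambs, 139 mm deep, stand either side of the opening from the floor to the top of the opening. A 82 mm thick head sits across the top of both jambs, spanning the full outside width of the frame.

The door frame is on top of the table.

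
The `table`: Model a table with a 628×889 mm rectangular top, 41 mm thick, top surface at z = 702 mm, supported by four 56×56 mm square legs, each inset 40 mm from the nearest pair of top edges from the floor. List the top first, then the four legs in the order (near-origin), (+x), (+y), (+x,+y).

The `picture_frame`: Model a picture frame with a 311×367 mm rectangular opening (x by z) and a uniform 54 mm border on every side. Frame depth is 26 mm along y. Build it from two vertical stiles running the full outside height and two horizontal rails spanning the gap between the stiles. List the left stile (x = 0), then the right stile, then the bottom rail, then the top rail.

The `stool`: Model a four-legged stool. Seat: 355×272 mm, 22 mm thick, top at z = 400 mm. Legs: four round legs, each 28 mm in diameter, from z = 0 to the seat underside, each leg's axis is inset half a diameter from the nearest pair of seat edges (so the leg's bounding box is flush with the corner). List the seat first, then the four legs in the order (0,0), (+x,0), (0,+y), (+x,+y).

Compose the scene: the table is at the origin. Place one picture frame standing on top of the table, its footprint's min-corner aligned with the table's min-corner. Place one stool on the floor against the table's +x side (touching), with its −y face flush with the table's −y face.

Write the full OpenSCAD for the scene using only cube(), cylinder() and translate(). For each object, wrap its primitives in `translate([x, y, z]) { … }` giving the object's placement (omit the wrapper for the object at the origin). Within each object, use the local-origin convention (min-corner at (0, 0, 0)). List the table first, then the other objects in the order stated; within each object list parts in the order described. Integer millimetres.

translate([0, 0, 661]) cube([628, 889, 41]);
translate([40, 40, 0]) cube([56, 56, 661]);
translate([532, 40, 0]) cube([56, 56, 661]);
translate([40, 793, 0]) cube([56, 56, 661]);
translate([532, 793, 0]) cube([56, 56, 661]);
translate([0, 0, 702]) {
  cube([54, 26, 475]);
  translate([365, 0, 0]) cube([54, 26, 475]);
  translate([54, 0, 0]) cube([311, 26, 54]);
  translate([54, 0, 421]) cube([311, 26, 54]);
}
translate([628, 0, 0]) {
  translate([0, 0, 378]) cube([355, 272, 22]);
  translate([14, 14, 0]) cylinder(h = 378, r = 14);
  translate([341, 14, 0]) cylinder(h = 378, r = 14);
  translate([14, 258, 0]) cylinder(h = 378, r = 14);
  translate([341, 258, 0]) cylinder(h = 378, r = 14);
}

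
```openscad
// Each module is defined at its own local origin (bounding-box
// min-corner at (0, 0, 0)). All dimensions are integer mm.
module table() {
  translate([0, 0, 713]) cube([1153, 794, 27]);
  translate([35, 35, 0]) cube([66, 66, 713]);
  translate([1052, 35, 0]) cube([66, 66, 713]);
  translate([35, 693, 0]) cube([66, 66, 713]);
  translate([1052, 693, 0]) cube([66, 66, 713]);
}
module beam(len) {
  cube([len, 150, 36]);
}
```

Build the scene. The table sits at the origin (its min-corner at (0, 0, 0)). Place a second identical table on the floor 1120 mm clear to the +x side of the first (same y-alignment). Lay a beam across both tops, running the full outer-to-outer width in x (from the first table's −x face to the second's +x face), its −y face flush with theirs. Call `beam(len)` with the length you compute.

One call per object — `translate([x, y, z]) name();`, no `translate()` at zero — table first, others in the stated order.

table();
translate([2273, 0, 0]) table();
translate([0, 0, 740]) beam(3426);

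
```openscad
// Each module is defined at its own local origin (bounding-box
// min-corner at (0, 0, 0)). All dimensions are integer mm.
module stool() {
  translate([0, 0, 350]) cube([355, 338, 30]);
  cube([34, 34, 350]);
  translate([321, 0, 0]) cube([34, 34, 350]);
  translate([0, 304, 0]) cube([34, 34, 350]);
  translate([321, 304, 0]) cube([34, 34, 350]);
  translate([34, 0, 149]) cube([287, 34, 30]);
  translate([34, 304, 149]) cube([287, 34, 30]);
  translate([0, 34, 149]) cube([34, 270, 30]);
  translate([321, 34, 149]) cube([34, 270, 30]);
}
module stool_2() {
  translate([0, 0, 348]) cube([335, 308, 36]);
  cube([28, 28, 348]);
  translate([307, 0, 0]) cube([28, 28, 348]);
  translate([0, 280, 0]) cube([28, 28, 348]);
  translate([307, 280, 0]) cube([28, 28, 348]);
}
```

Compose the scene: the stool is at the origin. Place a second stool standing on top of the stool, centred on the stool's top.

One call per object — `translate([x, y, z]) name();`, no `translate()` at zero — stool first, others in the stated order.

stool();
translate([10, 15, 380]) stool_2();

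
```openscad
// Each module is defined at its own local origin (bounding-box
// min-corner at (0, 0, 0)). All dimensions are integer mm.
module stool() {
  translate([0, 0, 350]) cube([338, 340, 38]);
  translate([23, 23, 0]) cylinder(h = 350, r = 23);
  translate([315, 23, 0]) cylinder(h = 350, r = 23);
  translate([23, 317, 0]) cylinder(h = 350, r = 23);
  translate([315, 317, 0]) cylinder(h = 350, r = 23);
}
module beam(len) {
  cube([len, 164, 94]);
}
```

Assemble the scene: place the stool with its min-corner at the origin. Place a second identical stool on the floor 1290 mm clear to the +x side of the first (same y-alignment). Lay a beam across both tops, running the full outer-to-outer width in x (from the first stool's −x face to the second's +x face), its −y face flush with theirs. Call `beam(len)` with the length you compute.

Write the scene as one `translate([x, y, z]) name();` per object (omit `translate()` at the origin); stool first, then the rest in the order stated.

stool();
translate([1628, 0, 0]) stool();
translate([0, 0, 388]) beam(1966);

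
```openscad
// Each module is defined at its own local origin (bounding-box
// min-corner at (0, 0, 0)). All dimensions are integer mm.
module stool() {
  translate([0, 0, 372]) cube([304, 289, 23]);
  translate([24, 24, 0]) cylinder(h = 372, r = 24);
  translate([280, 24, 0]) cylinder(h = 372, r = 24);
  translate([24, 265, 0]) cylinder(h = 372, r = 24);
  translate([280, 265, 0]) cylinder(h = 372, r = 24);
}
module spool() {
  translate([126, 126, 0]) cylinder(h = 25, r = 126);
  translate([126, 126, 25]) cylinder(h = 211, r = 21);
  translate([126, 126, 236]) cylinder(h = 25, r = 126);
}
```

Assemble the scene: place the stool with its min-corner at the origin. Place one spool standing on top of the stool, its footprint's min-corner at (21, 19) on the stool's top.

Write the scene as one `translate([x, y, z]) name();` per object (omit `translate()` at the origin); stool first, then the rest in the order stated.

stool();
translate([21, 19, 395]) spool();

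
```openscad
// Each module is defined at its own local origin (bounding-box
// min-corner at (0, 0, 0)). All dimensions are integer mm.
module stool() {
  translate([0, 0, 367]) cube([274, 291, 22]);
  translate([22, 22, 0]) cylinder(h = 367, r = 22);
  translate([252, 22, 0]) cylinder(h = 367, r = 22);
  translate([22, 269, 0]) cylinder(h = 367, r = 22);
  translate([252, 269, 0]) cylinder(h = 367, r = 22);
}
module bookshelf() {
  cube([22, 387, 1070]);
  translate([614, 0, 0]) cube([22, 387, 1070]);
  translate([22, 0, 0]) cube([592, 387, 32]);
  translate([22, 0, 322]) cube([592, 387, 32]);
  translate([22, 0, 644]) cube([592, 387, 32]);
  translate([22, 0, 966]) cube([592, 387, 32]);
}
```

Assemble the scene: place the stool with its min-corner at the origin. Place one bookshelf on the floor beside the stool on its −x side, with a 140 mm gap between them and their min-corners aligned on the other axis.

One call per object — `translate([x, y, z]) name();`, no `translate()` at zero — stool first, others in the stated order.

stool();
translate([-776, 0, 0]) bookshelf();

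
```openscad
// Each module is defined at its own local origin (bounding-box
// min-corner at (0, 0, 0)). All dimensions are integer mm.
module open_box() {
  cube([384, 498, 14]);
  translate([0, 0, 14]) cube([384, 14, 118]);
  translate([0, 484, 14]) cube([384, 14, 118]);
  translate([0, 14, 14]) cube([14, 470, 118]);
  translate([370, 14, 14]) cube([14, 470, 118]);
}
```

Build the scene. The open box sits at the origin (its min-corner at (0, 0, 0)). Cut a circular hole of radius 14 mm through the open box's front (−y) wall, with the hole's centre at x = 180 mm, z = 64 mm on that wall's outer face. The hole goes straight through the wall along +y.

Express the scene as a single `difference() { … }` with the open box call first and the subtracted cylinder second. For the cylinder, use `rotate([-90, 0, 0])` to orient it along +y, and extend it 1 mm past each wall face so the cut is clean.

difference() {
  open_box();
  translate([180, -1, 64]) rotate([-90, 0, 0]) cylinder(h = 16, r = 14);
}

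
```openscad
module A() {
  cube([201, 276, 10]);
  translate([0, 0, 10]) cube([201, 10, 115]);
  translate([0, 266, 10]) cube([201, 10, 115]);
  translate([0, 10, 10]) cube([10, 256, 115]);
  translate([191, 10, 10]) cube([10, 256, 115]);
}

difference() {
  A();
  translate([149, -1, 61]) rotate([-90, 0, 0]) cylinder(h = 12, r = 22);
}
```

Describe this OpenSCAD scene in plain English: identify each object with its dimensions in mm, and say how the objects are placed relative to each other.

A is an open-topped rectangular box: outside dimensions 201×276×125 mm, with a uniform wall and base thickness of 10 mm. The base is a full 201×276 slab on the floor; four walls sit on top of the base. The front and back walls (the −y and +y sides) span the full width; the two side walls fit between them.

The open box has a circular hole of radius 22 mm through its front wall, centred at (x = 149, z = 61).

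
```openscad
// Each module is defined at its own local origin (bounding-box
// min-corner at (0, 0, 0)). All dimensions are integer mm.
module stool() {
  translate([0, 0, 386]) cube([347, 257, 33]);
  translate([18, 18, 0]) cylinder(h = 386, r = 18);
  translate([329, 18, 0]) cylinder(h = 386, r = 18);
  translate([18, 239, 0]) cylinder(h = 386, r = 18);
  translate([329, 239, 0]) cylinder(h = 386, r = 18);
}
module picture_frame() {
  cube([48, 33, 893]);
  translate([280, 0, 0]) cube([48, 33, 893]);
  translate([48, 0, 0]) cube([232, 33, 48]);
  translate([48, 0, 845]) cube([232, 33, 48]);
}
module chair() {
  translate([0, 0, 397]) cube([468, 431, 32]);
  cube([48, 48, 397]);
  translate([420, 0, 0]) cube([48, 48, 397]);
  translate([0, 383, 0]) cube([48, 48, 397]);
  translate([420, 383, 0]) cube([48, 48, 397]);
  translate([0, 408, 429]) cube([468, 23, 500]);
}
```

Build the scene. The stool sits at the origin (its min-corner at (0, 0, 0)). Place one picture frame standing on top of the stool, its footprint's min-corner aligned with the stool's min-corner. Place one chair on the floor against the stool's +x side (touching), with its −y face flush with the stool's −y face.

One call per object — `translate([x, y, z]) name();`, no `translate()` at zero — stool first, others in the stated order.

stool();
translate([0, 0, 419]) picture_frame();
translate([347, 0, 0]) chair();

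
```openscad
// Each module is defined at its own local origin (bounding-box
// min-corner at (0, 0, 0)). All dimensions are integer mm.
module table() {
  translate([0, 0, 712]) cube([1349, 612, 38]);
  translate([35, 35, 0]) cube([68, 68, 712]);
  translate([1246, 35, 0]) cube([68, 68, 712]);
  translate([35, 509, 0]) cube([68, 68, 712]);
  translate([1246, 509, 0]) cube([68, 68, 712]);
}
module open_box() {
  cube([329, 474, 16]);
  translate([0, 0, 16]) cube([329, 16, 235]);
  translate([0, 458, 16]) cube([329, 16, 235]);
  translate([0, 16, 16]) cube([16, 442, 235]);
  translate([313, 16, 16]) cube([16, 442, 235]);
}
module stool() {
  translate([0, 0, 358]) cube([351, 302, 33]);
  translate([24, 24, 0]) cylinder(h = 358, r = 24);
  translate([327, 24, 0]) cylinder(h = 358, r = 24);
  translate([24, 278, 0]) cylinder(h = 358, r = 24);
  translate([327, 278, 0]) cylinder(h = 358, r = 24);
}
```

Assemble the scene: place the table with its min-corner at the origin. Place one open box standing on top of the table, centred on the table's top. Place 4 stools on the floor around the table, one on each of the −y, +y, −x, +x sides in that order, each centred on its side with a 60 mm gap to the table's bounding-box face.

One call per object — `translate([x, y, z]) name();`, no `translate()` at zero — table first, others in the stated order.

table();
translate([510, 69, 750]) open_box();
translate([499, -362, 0]) stool();
translate([499, 672, 0]) stool();
translate([-411, 155, 0]) stool();
translate([1409, 155, 0]) stool();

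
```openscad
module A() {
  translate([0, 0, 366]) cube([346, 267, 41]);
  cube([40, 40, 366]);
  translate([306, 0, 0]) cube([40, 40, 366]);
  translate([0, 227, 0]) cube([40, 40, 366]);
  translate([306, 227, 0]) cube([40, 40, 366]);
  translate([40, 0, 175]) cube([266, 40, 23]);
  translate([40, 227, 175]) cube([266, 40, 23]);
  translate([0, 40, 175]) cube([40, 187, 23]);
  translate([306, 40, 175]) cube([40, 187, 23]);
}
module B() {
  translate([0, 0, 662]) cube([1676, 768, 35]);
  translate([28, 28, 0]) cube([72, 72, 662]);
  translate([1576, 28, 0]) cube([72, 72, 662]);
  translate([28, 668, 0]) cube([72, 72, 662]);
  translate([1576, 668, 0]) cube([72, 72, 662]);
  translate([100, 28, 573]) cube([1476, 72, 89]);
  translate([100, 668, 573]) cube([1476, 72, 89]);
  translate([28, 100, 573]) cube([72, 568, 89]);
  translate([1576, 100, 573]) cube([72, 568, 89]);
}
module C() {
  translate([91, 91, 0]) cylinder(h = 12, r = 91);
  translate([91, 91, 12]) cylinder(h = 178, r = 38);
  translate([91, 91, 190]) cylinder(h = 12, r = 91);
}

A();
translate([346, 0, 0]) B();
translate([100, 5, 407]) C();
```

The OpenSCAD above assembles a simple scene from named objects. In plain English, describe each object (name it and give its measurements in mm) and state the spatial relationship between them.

A is a four-legged stool. The seat is 346×267 mm, 41 mm thick, top at z = 407 mm. It stands on four square legs, each 40×40 mm in cross-section, from z = 0 to the seat underside, each flush with a corner of the seat. Four stretchers, 40 mm wide and 23 mm tall, connect adjacent legs with their undersides at z = 175 mm, each running between the inner faces of the legs it joins and aligned with the legs' outer faces on the other axis.

B is a rectangular dining table. The top is 1676×768×35 mm with its upper surface at z = 697 mm. It stands on four 72×72 mm square legs, each inset 28 mm from the nearest pair of top edges, running from the floor to the underside of the top. Four apron rails, 72 mm thick and 89 mm tall, run between adjacent legs with their top edges flush with the underside of the top and their outer faces flush with the legs' outer faces.

C is a spool: two coaxial disc flanges of radius 91 mm and thickness 12 mm, joined by a core cylinder of radius 38 mm and height 178 mm. The lower flange rests on z = 0 and the three cylinders share a vertical axis.

The table is against the stool's +x side, with their −y faces flush. The spool is on top of the stool.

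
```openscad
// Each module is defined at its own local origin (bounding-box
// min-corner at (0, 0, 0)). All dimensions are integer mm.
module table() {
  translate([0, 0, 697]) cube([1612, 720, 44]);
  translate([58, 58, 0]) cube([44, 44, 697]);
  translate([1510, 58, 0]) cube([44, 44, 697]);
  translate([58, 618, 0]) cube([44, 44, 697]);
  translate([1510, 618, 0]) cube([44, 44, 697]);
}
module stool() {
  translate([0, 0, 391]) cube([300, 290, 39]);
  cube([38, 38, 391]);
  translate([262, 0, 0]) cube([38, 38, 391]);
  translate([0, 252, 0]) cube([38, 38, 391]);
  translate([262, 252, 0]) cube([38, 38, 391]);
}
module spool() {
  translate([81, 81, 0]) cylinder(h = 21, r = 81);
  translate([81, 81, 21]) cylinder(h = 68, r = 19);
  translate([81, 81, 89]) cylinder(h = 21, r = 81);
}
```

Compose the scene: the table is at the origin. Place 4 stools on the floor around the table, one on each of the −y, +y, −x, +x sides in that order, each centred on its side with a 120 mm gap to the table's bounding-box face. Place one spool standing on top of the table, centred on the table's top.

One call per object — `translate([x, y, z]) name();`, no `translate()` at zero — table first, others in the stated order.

table();
translate([656, -410, 0]) stool();
translate([656, 840, 0]) stool();
translate([-420, 215, 0]) stool();
translate([1732, 215, 0]) stool();
translate([725, 279, 741]) spool();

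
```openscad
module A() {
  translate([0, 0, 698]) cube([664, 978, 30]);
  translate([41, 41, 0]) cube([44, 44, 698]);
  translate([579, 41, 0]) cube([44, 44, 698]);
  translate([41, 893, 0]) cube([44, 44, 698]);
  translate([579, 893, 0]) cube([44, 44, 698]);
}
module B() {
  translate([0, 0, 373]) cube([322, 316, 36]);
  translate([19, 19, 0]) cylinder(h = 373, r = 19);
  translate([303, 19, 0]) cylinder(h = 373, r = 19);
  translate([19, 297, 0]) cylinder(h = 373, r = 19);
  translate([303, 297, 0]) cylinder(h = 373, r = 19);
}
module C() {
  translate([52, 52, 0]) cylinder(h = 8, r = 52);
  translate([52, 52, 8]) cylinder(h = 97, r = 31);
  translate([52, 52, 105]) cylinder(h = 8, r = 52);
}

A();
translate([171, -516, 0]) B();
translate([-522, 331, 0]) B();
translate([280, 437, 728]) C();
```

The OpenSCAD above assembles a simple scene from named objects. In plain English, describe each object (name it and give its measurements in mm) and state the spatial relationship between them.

A is a rectangular dining table. The top is 664×978×30 mm with its upper surface at z = 728 mm. It stands on four 44×44 mm square legs, each inset 41 mm from the nearest pair of top edges, running from the floor to the underside of the top.

B is a four-legged stool. The seat is a 322×316×36 mm slab whose top surface is at z = 409 mm; four round legs, each 38 mm in diameter, run from the floor (z = 0) to the underside of the seat, each leg's axis is inset half a diameter from the nearest pair of seat edges (so the leg's bounding box is flush with the corner).

C is a spool: two coaxial disc flanges of radius 52 mm and thickness 8 mm, joined by a core cylinder of radius 31 mm and height 97 mm. The lower flange rests on z = 0 and the three cylinders share a vertical axis.

Two stools sit around the table at the −y, −x sides. The spool is on top of the table, centred.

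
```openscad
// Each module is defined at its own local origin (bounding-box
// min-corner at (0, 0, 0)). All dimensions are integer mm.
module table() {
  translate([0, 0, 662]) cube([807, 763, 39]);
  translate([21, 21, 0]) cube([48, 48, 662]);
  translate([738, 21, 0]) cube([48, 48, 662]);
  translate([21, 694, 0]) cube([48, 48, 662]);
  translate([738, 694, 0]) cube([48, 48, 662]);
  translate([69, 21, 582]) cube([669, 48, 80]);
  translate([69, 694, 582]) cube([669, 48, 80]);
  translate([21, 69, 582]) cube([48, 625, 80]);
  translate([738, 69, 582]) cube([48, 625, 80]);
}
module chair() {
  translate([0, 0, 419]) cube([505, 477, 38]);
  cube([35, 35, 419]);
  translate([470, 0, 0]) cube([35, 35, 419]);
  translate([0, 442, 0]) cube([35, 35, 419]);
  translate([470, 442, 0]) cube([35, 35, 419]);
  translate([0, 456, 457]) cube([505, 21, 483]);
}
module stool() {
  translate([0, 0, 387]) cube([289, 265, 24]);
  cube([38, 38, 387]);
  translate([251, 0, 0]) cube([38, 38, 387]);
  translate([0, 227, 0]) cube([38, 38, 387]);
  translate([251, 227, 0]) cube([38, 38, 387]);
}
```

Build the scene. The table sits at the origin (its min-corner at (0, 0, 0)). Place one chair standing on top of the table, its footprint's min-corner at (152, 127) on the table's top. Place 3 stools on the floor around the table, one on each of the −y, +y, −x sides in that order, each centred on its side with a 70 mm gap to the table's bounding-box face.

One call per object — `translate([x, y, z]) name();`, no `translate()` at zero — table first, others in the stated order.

table();
translate([152, 127, 701]) chair();
translate([259, -335, 0]) stool();
translate([259, 833, 0]) stool();
translate([-359, 249, 0]) stool();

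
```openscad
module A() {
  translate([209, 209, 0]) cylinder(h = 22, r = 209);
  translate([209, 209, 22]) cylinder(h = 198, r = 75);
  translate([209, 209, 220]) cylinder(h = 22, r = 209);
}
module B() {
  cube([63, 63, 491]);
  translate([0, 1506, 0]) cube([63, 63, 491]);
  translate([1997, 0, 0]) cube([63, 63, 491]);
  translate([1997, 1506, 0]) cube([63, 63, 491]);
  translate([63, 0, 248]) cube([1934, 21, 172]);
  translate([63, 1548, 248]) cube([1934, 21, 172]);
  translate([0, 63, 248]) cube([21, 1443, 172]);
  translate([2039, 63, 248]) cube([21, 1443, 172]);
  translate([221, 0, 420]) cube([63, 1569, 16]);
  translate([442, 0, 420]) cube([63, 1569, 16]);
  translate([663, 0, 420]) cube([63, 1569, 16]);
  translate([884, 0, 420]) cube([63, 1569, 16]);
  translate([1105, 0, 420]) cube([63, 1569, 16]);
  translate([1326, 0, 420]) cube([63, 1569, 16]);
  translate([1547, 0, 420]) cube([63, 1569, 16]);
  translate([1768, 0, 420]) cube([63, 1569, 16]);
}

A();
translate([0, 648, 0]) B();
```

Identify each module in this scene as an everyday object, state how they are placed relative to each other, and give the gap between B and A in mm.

The bed frame's nearest face is 230 mm from the spool's +y face.

A is a spool. B is a bed frame. The bed frame is on the floor beside the spool on its +y side. The gap between the bed frame and the spool is 230 mm.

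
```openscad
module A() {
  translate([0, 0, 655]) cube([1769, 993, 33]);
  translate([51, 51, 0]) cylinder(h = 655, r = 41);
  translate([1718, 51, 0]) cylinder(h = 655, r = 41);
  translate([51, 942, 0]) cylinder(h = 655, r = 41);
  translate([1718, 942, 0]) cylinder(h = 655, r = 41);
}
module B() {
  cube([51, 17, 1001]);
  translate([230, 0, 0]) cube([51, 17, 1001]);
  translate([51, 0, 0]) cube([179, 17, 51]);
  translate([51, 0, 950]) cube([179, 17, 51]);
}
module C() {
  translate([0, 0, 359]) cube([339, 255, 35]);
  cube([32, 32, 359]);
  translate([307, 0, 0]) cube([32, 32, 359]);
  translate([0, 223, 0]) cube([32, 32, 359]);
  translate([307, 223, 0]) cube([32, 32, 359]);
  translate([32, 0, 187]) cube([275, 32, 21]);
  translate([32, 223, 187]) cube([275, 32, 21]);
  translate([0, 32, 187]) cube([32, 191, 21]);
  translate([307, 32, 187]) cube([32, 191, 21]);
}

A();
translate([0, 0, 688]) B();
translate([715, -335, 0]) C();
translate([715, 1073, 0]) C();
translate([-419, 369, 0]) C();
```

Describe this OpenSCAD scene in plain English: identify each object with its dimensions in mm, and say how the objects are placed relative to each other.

A is a table: top 1769 mm (x) × 993 mm (y), 33 mm thick, upper face at z = 688 mm, on four round legs of 82 mm diameter, each leg's bounding box inset 10 mm from the nearest pair of top edges, running from z = 0 to the bottom of the top.

B is a rectangular picture frame lying in the x–z plane (depth along y). The opening is 179 mm wide (x) by 899 mm tall (z), surrounded by a border 51 mm wide on all four sides. The frame is 17 mm deep and is made of two full-height vertical stiles with two horizontal rails fitted between them.

C is a simple wooden stool: a rectangular seat 339 mm (x) by 255 mm (y), 35 mm thick, top face at z = 394 mm, on four square legs, each 32×32 mm in cross-section. The legs rest on z = 0, each flush with a corner of the seat. Four stretchers, 32 mm wide and 21 mm tall, connect adjacent legs with their undersides at z = 187 mm, each running between the inner faces of the legs it joins and aligned with the legs' outer faces on the other axis.

The picture frame is on top of the table. Three stools sit around the table at the −y, +y, −x sides.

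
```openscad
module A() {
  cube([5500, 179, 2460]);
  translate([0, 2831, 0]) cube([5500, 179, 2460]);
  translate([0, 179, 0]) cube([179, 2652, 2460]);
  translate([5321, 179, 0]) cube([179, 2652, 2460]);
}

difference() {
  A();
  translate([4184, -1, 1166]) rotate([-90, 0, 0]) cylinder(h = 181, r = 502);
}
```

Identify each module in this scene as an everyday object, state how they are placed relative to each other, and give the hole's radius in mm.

The subtracted cylinder has r = 502 mm.

A is a house frame. The house frame has a circular hole through its front wall. The hole's radius is 502 mm.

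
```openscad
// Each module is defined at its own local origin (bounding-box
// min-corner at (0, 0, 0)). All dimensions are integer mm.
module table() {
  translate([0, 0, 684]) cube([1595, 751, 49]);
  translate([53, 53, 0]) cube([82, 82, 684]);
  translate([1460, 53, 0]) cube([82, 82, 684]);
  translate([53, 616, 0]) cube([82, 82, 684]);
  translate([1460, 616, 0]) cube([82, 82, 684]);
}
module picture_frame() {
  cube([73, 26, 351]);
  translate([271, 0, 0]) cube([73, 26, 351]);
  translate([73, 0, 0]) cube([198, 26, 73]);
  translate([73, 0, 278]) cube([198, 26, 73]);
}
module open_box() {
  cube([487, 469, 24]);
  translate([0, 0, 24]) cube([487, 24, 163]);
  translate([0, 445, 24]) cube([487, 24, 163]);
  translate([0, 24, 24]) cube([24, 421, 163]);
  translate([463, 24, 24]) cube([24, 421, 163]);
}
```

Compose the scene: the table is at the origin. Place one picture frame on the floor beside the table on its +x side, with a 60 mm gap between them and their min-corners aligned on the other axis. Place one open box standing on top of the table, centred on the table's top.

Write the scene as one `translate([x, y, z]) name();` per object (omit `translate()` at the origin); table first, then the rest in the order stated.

table();
translate([1655, 0, 0]) picture_frame();
translate([554, 141, 733]) open_box();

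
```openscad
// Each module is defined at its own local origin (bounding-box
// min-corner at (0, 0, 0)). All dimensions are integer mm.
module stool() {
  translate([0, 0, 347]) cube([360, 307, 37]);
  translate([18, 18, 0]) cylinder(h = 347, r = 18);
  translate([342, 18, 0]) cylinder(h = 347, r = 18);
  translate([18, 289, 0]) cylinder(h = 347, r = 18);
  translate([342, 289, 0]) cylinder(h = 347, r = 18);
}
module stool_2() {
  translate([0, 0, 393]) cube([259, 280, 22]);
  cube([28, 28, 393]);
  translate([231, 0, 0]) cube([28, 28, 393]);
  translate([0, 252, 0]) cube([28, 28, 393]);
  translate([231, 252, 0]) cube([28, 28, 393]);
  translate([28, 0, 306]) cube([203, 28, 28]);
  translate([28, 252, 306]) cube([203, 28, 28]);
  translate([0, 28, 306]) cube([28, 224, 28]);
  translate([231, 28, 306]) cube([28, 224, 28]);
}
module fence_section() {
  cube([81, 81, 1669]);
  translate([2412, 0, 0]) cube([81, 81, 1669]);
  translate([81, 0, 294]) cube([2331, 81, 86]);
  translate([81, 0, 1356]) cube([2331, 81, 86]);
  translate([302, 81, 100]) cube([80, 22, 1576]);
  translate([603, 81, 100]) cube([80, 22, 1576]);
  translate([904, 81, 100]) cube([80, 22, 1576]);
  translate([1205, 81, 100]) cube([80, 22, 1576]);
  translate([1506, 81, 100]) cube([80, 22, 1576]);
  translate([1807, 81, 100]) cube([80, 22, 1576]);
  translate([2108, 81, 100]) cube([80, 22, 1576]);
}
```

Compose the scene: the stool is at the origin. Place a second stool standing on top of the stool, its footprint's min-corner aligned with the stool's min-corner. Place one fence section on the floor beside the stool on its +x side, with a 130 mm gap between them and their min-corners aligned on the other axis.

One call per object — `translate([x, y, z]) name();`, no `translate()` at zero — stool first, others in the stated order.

stool();
translate([0, 0, 384]) stool_2();
translate([490, 0, 0]) fence_section();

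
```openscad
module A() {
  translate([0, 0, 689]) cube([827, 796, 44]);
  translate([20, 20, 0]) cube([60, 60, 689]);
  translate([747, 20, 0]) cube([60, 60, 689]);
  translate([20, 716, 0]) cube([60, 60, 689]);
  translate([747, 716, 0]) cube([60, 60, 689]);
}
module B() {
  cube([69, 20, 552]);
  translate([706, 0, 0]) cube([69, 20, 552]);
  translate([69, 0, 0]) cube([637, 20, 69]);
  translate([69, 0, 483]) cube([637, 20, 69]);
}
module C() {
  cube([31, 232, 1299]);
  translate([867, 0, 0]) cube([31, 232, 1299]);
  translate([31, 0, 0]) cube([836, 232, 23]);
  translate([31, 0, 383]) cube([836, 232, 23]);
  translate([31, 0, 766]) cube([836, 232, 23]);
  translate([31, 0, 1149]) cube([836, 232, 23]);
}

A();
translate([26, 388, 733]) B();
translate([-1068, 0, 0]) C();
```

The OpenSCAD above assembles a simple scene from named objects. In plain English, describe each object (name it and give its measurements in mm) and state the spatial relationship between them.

A is a rectangular dining table. The top is 827×796×44 mm with its upper surface at z = 733 mm. It stands on four 60×60 mm square legs, each inset 20 mm from the nearest pair of top edges, running from the floor to the underside of the top.

B is a rectangular picture frame lying in the x–z plane (depth along y). The opening is 637 mm wide (x) by 414 mm tall (z), surrounded by a border 69 mm wide on all four sides. The frame is 20 mm deep and is made of two full-height vertical stiles with two horizontal rails fitted between them.

C is an open bookshelf. Two side panels, each 31 mm thick, 232 mm deep and 1299 mm tall, stand 898 mm apart (outside-to-outside). Between them sit 4 shelves, each 23 mm thick and 232 mm deep, spanning the full gap between the sides. The bottom shelf rests on the floor (its underside at z = 0) and the clear gap between one shelf's top and the next shelf's underside is 360 mm.

The picture frame is on top of the table, centred. The bookshelf is on the floor beside the table on its −x side.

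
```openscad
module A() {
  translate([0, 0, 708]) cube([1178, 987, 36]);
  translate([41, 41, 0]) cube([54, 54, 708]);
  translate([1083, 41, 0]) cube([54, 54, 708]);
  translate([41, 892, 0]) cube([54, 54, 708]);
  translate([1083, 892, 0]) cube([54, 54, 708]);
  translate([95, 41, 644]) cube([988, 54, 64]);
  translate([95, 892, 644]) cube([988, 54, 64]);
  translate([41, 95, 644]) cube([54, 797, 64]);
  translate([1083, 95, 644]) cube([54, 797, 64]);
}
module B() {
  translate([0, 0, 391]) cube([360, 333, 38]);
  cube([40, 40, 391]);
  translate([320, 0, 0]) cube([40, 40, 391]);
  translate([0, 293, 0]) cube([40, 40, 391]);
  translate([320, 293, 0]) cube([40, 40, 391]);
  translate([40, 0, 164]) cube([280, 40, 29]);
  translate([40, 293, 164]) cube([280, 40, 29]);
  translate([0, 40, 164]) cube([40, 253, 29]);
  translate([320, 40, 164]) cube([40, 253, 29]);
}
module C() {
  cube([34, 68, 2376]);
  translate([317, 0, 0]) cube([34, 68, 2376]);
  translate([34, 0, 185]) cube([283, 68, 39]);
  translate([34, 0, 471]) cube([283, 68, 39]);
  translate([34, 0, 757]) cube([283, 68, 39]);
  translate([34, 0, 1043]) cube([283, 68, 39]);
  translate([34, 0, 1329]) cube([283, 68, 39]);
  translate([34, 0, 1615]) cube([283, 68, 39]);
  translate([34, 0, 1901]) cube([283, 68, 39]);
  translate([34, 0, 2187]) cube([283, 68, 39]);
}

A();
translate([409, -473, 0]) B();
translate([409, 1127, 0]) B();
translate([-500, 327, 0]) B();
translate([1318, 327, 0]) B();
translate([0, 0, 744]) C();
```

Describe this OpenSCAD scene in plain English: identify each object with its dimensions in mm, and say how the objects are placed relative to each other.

A is a table: top 1178 mm (x) × 987 mm (y), 36 mm thick, upper face at z = 744 mm, on four 54×54 mm square legs, each inset 41 mm from the nearest pair of top edges, running from z = 0 to the bottom of the top. Four apron rails, 54 mm thick and 64 mm tall, run between adjacent legs with their top edges flush with the underside of the top and their outer faces flush with the legs' outer faces.

B is a four-legged stool. The seat is a 360×333×38 mm slab whose top surface is at z = 429 mm; four square legs, each 40×40 mm in cross-section, run from the floor (z = 0) to the underside of the seat, each flush with a corner of the seat. Four stretchers, 40 mm wide and 29 mm tall, connect adjacent legs with their undersides at z = 164 mm, each running between the inner faces of the legs it joins and aligned with the legs' outer faces on the other axis.

C is a straight ladder. Two 34×68 mm vertical rails, 2376 mm tall, stand 351 mm apart (outside-to-outside) with their front faces coplanar on the −y side. 8 rungs, each 68 mm deep and 39 mm tall, span between the inner faces of the rails, front faces flush with the rails. The lowest rung's underside is at z = 185 mm and rungs are spaced 286 mm apart (underside to underside).

Four stools sit around the table at the −y, +y, −x, +x sides. The ladder is on top of the table.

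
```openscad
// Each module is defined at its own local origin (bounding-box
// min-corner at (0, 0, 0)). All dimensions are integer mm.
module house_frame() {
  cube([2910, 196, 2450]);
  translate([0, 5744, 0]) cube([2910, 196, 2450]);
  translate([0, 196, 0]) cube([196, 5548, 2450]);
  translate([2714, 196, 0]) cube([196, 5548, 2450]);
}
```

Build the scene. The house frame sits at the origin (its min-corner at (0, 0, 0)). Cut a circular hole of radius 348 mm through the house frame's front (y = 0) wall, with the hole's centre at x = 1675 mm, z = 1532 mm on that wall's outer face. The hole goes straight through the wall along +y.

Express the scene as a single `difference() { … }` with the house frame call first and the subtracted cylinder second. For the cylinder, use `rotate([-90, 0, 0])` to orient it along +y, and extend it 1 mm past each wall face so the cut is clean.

difference() {
  house_frame();
  translate([1675, -1, 1532]) rotate([-90, 0, 0]) cylinder(h = 198, r = 348);
}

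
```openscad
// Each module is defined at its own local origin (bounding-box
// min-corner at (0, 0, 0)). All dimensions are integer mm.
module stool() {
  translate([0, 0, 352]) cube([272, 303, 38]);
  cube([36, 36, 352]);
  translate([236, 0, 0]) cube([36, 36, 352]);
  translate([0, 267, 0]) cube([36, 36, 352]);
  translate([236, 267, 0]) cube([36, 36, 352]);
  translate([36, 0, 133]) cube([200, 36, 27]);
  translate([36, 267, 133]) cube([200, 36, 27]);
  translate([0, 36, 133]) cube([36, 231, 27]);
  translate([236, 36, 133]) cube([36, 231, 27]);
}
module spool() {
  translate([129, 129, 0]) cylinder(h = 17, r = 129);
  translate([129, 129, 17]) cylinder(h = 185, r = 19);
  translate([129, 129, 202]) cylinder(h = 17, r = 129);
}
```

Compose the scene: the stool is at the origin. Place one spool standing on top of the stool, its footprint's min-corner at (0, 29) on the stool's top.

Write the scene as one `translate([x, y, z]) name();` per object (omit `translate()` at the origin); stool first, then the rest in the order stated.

stool();
translate([0, 29, 390]) spool();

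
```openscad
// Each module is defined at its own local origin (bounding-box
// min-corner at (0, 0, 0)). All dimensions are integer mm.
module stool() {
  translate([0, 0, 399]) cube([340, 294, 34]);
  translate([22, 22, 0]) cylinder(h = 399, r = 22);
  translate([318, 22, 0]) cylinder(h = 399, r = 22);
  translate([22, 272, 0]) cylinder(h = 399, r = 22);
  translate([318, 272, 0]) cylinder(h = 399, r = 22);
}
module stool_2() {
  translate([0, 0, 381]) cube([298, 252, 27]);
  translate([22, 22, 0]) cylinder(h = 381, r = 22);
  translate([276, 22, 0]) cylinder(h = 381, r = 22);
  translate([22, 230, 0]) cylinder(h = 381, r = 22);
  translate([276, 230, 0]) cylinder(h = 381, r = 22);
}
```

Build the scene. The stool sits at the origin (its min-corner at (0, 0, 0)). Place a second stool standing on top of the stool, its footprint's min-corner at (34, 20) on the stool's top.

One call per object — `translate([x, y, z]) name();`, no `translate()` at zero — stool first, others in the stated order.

stool();
translate([34, 20, 433]) stool_2();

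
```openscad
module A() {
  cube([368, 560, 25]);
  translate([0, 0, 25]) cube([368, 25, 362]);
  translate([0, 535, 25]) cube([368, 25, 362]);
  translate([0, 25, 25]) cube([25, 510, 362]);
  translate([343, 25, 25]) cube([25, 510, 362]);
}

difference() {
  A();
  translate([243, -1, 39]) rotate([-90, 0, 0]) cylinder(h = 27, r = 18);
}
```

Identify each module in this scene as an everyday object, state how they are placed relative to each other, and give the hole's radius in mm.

The subtracted cylinder has r = 18 mm.

A is an open box. The open box has a circular hole through its front wall. The hole's radius is 18 mm.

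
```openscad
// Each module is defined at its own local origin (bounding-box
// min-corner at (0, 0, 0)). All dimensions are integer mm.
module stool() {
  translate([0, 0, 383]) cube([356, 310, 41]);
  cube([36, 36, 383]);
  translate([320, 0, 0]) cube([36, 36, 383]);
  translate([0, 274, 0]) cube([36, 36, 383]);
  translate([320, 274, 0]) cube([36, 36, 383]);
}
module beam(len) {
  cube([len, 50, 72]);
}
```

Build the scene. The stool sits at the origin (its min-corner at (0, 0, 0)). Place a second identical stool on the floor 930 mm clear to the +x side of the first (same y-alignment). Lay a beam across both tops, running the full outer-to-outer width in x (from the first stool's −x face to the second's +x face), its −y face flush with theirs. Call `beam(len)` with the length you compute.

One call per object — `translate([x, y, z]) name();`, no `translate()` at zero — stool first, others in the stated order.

stool();
translate([1286, 0, 0]) stool();
translate([0, 0, 424]) beam(1642);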